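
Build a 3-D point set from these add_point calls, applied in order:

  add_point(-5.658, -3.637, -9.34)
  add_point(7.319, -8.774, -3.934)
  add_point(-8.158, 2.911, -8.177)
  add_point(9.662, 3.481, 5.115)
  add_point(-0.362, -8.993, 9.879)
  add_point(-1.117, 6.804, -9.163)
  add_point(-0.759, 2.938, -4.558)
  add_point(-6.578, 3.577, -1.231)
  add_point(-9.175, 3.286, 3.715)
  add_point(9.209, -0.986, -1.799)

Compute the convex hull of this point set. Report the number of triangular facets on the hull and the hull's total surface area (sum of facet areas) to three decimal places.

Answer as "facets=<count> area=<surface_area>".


facets=12 area=956.055

Extreme-point indices: [0, 1, 2, 3, 4, 5, 8, 9] — 8 of 10 on the boundary.

Facet areas (half cross-product norm):
  f1: (p4, p3, p8) → 127.8716
  f2: (p0, p4, p8) → 122.6914
  f3: (p1, p4, p3) → 110.0813
  f4: (p1, p0, p4) → 117.6850
  f5: (p5, p3, p8) → 131.0420
  f6: (p5, p1, p0) → 85.1592
  f7: (p2, p0, p8) → 41.3627
  f8: (p2, p5, p8) → 47.6058
  f9: (p2, p5, p0) → 28.5971
  f10: (p9, p1, p3) → 23.0969
  f11: (p9, p5, p3) → 60.4648
  f12: (p9, p5, p1) → 60.3976
Σ area = 956.055

Check V−E+F: 8 − 18 + 12 = 2.


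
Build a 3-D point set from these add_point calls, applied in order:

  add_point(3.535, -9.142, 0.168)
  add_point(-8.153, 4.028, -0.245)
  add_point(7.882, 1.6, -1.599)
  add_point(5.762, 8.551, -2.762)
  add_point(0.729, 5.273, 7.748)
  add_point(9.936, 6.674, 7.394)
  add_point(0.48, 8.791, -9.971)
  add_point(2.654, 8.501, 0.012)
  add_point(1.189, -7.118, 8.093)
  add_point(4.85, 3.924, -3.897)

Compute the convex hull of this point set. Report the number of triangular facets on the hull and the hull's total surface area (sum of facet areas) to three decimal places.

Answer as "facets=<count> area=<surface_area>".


facets=14 area=774.468

Extreme-point indices: [0, 1, 2, 3, 4, 5, 6, 7, 8] — 9 of 10 on the boundary.

Area of each hull facet:
  f1: (p6, p0, p1) → 120.7666
  f2: (p8, p0, p1) → 70.5008
  f3: (p8, p0, p5) → 69.5426
  f4: (p7, p6, p1) → 58.4918
  f5: (p2, p0, p5) → 56.9427
  f6: (p2, p6, p0) → 71.9056
  f7: (p4, p8, p1) → 74.3870
  f8: (p4, p8, p5) → 57.4217
  f9: (p4, p7, p1) → 47.4822
  f10: (p4, p7, p5) → 38.0812
  f11: (p3, p7, p5) → 21.9086
  f12: (p3, p7, p6) → 18.5364
  f13: (p3, p2, p5) → 37.3662
  f14: (p3, p2, p6) → 31.1349
Σ area = 774.468

Euler: V−E+F = 9−21+14 = 2.


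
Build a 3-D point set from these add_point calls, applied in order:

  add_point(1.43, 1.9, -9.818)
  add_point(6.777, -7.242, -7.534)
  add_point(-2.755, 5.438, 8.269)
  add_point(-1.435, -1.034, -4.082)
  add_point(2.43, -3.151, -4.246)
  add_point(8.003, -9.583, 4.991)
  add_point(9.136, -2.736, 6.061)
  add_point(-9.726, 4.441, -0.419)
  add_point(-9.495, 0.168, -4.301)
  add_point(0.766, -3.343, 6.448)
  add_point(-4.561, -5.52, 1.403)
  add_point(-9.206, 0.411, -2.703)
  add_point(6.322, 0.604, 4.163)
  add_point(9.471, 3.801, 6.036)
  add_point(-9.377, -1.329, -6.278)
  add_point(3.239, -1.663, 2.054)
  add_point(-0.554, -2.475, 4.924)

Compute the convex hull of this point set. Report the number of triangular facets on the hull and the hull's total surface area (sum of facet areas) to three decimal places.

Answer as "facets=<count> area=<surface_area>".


Hull vertices (12/17): indices [0, 1, 2, 5, 6, 7, 8, 9, 10, 11, 13, 14].

Area of each hull facet:
  f1: (p14, p0, p7) → 48.5602
  f2: (p2, p0, p7) → 82.7359
  f3: (p2, p0, p13) → 107.9932
  f4: (p1, p14, p0) → 63.2396
  f5: (p1, p0, p13) → 91.7818
  f6: (p6, p2, p13) → 40.8958
  f7: (p6, p2, p5) → 46.0843
  f8: (p6, p1, p13) → 45.0910
  f9: (p6, p1, p5) → 44.9398
  f10: (p8, p14, p7) → 1.3206
  f11: (p8, p11, p7) → 3.1033
  f12: (p8, p11, p14) → 1.0542
  f13: (p10, p11, p14) → 16.8765
  f14: (p10, p2, p7) → 60.0114
  f15: (p10, p11, p7) → 18.1142
  f16: (p10, p1, p5) → 80.3128
  f17: (p10, p1, p14) → 72.5266
  f18: (p9, p2, p5) → 21.1865
  f19: (p9, p10, p5) → 35.9234
  f20: (p9, p10, p2) → 36.5552
Σ area = 918.306

Euler characteristic 12−30+20 = 2 ✓

facets=20 area=918.306


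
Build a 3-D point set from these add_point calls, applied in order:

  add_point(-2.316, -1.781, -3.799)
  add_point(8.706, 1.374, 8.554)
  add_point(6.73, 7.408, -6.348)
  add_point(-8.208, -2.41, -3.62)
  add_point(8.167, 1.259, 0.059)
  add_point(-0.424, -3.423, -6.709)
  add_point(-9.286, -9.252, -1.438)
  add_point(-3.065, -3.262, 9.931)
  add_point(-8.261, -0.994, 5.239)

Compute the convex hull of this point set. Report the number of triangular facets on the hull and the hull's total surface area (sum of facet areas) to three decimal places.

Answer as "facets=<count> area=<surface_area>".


facets=12 area=717.171

Hull vertices (8/9): indices [1, 2, 3, 4, 5, 6, 7, 8].

Area of each hull facet:
  f1: (p7, p1, p6) → 80.1980
  f2: (p8, p7, p6) → 38.2206
  f3: (p8, p2, p1) → 137.0932
  f4: (p8, p7, p1) → 41.2856
  f5: (p3, p8, p6) → 32.2128
  f6: (p3, p8, p2) → 80.9262
  f7: (p3, p5, p6) → 30.3537
  f8: (p3, p5, p2) → 50.2441
  f9: (p4, p2, p1) → 26.9018
  f10: (p4, p5, p2) → 51.7902
  f11: (p4, p1, p6) → 86.1669
  f12: (p4, p5, p6) → 61.7783
Σ area = 717.171

Euler: V−E+F = 8−18+12 = 2.


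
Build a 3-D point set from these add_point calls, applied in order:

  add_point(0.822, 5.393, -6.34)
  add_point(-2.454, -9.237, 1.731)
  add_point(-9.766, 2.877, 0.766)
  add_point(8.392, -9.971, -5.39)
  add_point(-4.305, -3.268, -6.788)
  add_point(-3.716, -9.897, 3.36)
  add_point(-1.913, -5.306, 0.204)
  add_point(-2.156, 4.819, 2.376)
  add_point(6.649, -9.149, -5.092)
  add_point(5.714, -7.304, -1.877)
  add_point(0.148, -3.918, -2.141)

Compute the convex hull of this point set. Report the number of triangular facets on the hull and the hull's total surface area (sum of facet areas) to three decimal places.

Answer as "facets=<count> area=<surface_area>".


Hull vertices (7/11): indices [0, 2, 3, 4, 5, 7, 9].

Per-facet area ½‖(b−a)×(c−a)‖:
  f1: (p4, p0, p2) → 54.3902
  f2: (p4, p0, p3) → 72.5657
  f3: (p7, p0, p2) → 36.6714
  f4: (p5, p7, p2) → 56.1864
  f5: (p5, p4, p2) → 65.7406
  f6: (p5, p4, p3) → 81.0525
  f7: (p9, p0, p3) → 33.4709
  f8: (p9, p7, p0) → 64.1577
  f9: (p9, p5, p3) → 21.9514
  f10: (p9, p5, p7) → 76.9825
Σ area = 563.169

Check V−E+F: 7 − 15 + 10 = 2.

facets=10 area=563.169


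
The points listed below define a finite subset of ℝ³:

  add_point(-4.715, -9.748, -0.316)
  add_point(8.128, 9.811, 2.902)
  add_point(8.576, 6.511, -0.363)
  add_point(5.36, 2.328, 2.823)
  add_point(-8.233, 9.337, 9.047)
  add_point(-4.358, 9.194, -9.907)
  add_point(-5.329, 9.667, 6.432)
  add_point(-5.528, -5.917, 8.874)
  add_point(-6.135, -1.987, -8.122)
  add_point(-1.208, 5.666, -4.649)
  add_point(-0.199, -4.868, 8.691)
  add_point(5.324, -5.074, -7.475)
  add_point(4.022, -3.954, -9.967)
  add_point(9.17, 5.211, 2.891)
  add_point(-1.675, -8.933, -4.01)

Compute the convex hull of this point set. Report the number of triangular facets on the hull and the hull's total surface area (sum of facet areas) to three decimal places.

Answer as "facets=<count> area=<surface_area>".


Extreme-point indices: [0, 1, 2, 4, 5, 6, 7, 8, 10, 11, 12, 13, 14] — 13 of 15 on the boundary.

Triangle areas on the boundary:
  f1: (p6, p5, p4) → 22.7137
  f2: (p2, p5, p12) → 104.9831
  f3: (p8, p5, p12) → 60.2215
  f4: (p8, p5, p4) → 109.1283
  f5: (p7, p10, p4) → 42.0899
  f6: (p7, p10, p0) → 27.1253
  f7: (p7, p8, p4) → 131.9965
  f8: (p7, p8, p0) → 51.5368
  f9: (p11, p10, p13) → 105.4978
  f10: (p11, p2, p13) → 24.3284
  f11: (p11, p2, p12) → 20.6690
  f12: (p1, p6, p5) → 108.2907
  f13: (p1, p2, p5) → 37.0939
  f14: (p1, p2, p13) → 7.7123
  f15: (p1, p6, p4) → 12.6368
  f16: (p1, p10, p4) → 127.8115
  f17: (p1, p10, p13) → 30.1080
  f18: (p14, p8, p0) → 22.0783
  f19: (p14, p8, p12) → 41.0879
  f20: (p14, p11, p12) → 13.0412
  f21: (p14, p10, p0) → 26.0265
  f22: (p14, p11, p10) → 57.7426
Σ area = 1183.920

Check V−E+F: 13 − 33 + 22 = 2.

facets=22 area=1183.920


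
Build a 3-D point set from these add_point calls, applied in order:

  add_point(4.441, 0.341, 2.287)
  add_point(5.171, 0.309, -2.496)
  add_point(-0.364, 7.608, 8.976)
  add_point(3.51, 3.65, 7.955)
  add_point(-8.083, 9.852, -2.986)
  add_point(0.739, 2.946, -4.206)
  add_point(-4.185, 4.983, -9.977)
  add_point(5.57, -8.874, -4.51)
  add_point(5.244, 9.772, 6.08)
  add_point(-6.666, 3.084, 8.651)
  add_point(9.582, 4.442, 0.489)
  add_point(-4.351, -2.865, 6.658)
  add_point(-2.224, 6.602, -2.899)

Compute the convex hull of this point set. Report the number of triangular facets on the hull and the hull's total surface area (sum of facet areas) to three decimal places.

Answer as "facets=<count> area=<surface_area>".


facets=14 area=873.295

9 of the 13 inputs are extreme points: [2, 3, 4, 6, 7, 8, 9, 10, 11].

Triangle areas on the boundary:
  f1: (p6, p7, p10) → 117.5914
  f2: (p6, p11, p4) → 76.6481
  f3: (p6, p11, p7) → 130.4252
  f4: (p8, p2, p4) → 48.0434
  f5: (p8, p6, p4) → 75.3041
  f6: (p8, p6, p10) → 76.6143
  f7: (p9, p2, p4) → 51.7833
  f8: (p9, p11, p4) → 44.1033
  f9: (p3, p8, p10) → 28.4588
  f10: (p3, p8, p2) → 16.9722
  f11: (p3, p7, p10) → 71.3398
  f12: (p3, p11, p7) → 81.9576
  f13: (p3, p9, p2) → 21.6445
  f14: (p3, p9, p11) → 32.4091
Σ area = 873.295

Check V−E+F: 9 − 21 + 14 = 2.


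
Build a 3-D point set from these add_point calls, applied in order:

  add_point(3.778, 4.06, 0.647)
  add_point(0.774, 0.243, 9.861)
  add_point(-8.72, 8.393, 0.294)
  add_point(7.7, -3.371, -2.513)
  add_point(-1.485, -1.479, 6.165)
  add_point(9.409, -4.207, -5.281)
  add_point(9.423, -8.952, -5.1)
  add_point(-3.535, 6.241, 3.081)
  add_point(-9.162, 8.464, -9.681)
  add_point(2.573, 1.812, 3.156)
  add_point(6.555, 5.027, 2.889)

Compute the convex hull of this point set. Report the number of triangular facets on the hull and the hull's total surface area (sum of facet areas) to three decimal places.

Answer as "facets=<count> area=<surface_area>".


Hull vertices (8/11): indices [1, 2, 4, 5, 6, 7, 8, 10].

Facet areas (half cross-product norm):
  f1: (p4, p6, p8) → 175.3265
  f2: (p4, p1, p6) → 37.6313
  f3: (p5, p6, p8) → 44.9724
  f4: (p2, p4, p8) → 60.1466
  f5: (p2, p7, p1) → 15.9422
  f6: (p2, p4, p1) → 29.8376
  f7: (p10, p5, p8) → 128.5306
  f8: (p10, p2, p8) → 77.4322
  f9: (p10, p2, p7) → 16.5826
  f10: (p10, p7, p1) → 44.5497
  f11: (p10, p1, p6) → 83.7133
  f12: (p10, p5, p6) → 21.3046
Σ area = 735.970

Euler: V−E+F = 8−18+12 = 2.

facets=12 area=735.970


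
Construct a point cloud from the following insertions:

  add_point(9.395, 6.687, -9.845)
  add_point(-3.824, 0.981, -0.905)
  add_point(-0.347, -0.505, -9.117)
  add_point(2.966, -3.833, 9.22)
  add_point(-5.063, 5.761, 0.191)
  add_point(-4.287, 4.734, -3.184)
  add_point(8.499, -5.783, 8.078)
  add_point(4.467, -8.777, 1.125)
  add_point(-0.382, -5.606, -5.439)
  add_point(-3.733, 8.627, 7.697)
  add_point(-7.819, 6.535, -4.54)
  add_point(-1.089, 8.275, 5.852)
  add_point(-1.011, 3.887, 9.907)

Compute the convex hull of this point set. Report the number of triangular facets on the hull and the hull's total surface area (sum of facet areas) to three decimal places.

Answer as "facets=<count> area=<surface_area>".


Hull vertices (11/13): indices [0, 1, 2, 3, 6, 7, 8, 9, 10, 11, 12].

Area of each hull facet:
  f1: (p6, p7, p0) → 83.8591
  f2: (p2, p0, p10) → 66.9752
  f3: (p9, p0, p10) → 117.6805
  f4: (p9, p12, p10) → 35.8458
  f5: (p1, p12, p10) → 41.2758
  f6: (p8, p7, p0) → 70.6740
  f7: (p8, p2, p0) → 32.5715
  f8: (p8, p2, p10) → 34.0686
  f9: (p8, p1, p10) → 29.1677
  f10: (p11, p9, p0) → 11.1586
  f11: (p11, p9, p12) → 9.2563
  f12: (p11, p6, p0) → 156.4875
  f13: (p11, p6, p12) → 36.7713
  f14: (p3, p1, p12) → 49.4058
  f15: (p3, p6, p7) → 25.2737
  f16: (p3, p6, p12) → 17.8789
  f17: (p3, p8, p7) → 39.2384
  f18: (p3, p8, p1) → 56.8697
Σ area = 914.458

Euler characteristic 11−27+18 = 2 ✓

facets=18 area=914.458


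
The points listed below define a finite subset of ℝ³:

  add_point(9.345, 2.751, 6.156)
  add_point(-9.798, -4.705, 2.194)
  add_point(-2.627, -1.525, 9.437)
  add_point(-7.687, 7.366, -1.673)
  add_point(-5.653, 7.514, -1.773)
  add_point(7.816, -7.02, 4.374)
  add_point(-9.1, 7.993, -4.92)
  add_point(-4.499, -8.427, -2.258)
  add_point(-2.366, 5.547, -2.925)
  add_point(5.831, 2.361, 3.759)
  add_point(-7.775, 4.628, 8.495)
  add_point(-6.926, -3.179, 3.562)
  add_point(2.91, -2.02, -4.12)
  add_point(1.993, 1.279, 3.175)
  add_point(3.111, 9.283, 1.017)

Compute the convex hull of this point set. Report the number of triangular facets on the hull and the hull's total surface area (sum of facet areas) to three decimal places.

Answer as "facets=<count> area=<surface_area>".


9 of the 15 inputs are extreme points: [0, 1, 2, 5, 6, 7, 10, 12, 14].

Facet areas (half cross-product norm):
  f1: (p7, p6, p1) → 56.9450
  f2: (p10, p6, p1) → 74.4230
  f3: (p5, p7, p1) → 53.0892
  f4: (p14, p10, p0) → 72.7415
  f5: (p14, p10, p6) → 82.9765
  f6: (p2, p10, p0) → 50.5188
  f7: (p2, p5, p0) → 60.1370
  f8: (p2, p10, p1) → 41.3939
  f9: (p2, p5, p1) → 67.7609
  f10: (p12, p5, p7) → 54.5845
  f11: (p12, p7, p6) → 77.1762
  f12: (p12, p14, p6) → 81.2750
  f13: (p12, p5, p0) → 53.7444
  f14: (p12, p14, p0) → 60.2293
Σ area = 886.995

Check V−E+F: 9 − 21 + 14 = 2.

facets=14 area=886.995


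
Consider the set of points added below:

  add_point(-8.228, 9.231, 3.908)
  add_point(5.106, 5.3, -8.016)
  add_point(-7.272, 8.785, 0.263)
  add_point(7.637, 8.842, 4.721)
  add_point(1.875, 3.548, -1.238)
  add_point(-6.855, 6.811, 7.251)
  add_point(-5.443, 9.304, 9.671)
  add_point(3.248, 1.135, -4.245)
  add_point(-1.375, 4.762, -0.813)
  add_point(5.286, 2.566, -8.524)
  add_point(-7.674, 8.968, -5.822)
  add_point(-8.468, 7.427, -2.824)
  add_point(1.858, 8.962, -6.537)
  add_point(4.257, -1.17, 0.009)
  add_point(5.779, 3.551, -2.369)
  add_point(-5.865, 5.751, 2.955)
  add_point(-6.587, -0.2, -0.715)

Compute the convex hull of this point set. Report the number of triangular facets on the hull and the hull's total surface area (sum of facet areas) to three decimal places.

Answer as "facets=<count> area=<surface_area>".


Hull vertices (12/17): indices [0, 1, 3, 5, 6, 9, 10, 11, 12, 13, 14, 16].

Area of each hull facet:
  f1: (p6, p13, p3) → 80.5406
  f2: (p9, p1, p3) → 17.0329
  f3: (p9, p16, p13) → 51.1244
  f4: (p0, p16, p11) → 28.3573
  f5: (p12, p1, p3) → 32.3304
  f6: (p12, p6, p3) → 87.9798
  f7: (p12, p0, p6) → 43.6156
  f8: (p5, p6, p13) → 26.9166
  f9: (p5, p16, p13) → 57.8797
  f10: (p5, p0, p6) → 7.9074
  f11: (p5, p0, p16) → 22.6121
  f12: (p14, p13, p3) → 24.2528
  f13: (p14, p9, p3) → 13.3989
  f14: (p14, p9, p13) → 16.5661
  f15: (p10, p12, p0) → 46.1921
  f16: (p10, p0, p11) → 8.4705
  f17: (p10, p16, p11) → 11.3848
  f18: (p10, p9, p16) → 71.7510
  f19: (p10, p9, p1) → 17.5315
  f20: (p10, p12, p1) → 18.4564
Σ area = 684.301

Euler characteristic 12−30+20 = 2 ✓

facets=20 area=684.301


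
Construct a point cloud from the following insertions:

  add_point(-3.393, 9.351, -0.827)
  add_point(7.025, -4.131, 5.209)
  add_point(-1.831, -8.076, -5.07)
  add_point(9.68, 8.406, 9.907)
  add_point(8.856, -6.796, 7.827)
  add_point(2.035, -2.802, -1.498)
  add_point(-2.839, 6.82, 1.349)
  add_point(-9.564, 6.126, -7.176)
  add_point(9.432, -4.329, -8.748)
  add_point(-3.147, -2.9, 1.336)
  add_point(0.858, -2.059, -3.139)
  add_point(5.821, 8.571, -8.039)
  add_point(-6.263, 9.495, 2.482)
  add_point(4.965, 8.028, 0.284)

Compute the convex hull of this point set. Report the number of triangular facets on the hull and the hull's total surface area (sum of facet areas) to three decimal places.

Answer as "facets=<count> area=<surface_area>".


facets=14 area=1163.255

Extreme-point indices: [0, 2, 3, 4, 7, 8, 9, 11, 12] — 9 of 14 on the boundary.

Per-facet area ½‖(b−a)×(c−a)‖:
  f1: (p8, p2, p7) → 100.4773
  f2: (p11, p8, p7) → 103.9202
  f3: (p11, p8, p3) → 123.1145
  f4: (p9, p2, p7) → 58.2468
  f5: (p12, p9, p7) → 65.5978
  f6: (p4, p9, p2) → 59.1114
  f7: (p4, p8, p3) → 128.8106
  f8: (p4, p8, p2) → 96.8682
  f9: (p4, p12, p3) → 135.2455
  f10: (p4, p12, p9) → 82.2132
  f11: (p0, p11, p3) → 96.8937
  f12: (p0, p12, p3) → 37.1085
  f13: (p0, p11, p7) → 55.0849
  f14: (p0, p12, p7) → 20.5626
Σ area = 1163.255

Check V−E+F: 9 − 21 + 14 = 2.


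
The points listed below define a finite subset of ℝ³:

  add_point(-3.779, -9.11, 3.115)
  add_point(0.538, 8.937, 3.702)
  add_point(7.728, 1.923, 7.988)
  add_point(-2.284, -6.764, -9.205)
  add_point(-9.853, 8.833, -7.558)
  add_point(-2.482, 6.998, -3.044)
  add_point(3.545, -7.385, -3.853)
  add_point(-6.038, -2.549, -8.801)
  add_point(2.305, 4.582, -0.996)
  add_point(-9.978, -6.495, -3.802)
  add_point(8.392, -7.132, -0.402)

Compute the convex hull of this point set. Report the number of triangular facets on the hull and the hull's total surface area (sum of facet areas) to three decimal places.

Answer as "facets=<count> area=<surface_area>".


facets=18 area=905.810

11 of the 11 inputs are extreme points: [0, 1, 2, 3, 4, 5, 6, 7, 8, 9, 10].

Facet areas (half cross-product norm):
  f1: (p4, p1, p9) → 119.2920
  f2: (p0, p1, p9) → 89.1977
  f3: (p0, p3, p9) → 45.0423
  f4: (p7, p3, p9) → 21.1891
  f5: (p7, p4, p9) → 43.6133
  f6: (p7, p4, p3) → 13.4190
  f7: (p5, p4, p1) → 23.1441
  f8: (p2, p0, p10) → 78.6442
  f9: (p2, p0, p1) → 90.0732
  f10: (p6, p3, p10) → 4.0705
  f11: (p6, p0, p10) → 29.9528
  f12: (p6, p0, p3) → 40.6438
  f13: (p8, p4, p3) → 101.9871
  f14: (p8, p5, p4) → 6.6133
  f15: (p8, p3, p10) → 83.5234
  f16: (p8, p5, p1) → 18.4887
  f17: (p8, p2, p10) → 62.5197
  f18: (p8, p2, p1) → 34.3957
Σ area = 905.810

Euler characteristic 11−27+18 = 2 ✓


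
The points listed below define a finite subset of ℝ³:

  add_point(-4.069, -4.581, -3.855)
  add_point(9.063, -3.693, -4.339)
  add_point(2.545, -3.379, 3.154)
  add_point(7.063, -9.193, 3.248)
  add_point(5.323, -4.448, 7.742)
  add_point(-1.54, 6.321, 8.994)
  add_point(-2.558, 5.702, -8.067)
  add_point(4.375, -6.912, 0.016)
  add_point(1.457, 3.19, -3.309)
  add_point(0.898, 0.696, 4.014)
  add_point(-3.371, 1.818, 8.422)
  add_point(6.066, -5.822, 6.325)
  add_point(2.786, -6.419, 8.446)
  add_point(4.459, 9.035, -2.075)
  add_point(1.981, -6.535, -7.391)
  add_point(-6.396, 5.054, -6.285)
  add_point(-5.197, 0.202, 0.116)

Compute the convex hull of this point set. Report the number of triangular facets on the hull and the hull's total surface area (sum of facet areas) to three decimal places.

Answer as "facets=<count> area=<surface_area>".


Points on the hull: [0, 1, 3, 4, 5, 6, 10, 11, 12, 13, 14, 15, 16] (13 of 17).

Triangle areas on the boundary:
  f1: (p5, p13, p15) → 77.8692
  f2: (p6, p13, p15) → 18.8734
  f3: (p6, p13, p1) → 66.2677
  f4: (p10, p5, p15) → 37.5881
  f5: (p10, p12, p5) → 21.6088
  f6: (p4, p13, p1) → 85.1548
  f7: (p4, p5, p13) → 81.6151
  f8: (p4, p12, p5) → 21.0492
  f9: (p14, p6, p15) → 27.6651
  f10: (p14, p6, p1) → 53.7049
  f11: (p3, p14, p1) → 39.2349
  f12: (p0, p10, p12) → 67.0952
  f13: (p0, p3, p12) → 49.5455
  f14: (p0, p3, p14) → 43.9554
  f15: (p0, p14, p15) → 35.0752
  f16: (p11, p4, p1) → 9.4631
  f17: (p11, p3, p1) → 22.1226
  f18: (p11, p4, p12) → 3.4670
  f19: (p11, p3, p12) → 8.3693
  f20: (p16, p10, p15) → 25.9059
  f21: (p16, p0, p15) → 25.6514
  f22: (p16, p0, p10) → 19.3472
Σ area = 840.629

Euler characteristic 13−33+22 = 2 ✓

facets=22 area=840.629


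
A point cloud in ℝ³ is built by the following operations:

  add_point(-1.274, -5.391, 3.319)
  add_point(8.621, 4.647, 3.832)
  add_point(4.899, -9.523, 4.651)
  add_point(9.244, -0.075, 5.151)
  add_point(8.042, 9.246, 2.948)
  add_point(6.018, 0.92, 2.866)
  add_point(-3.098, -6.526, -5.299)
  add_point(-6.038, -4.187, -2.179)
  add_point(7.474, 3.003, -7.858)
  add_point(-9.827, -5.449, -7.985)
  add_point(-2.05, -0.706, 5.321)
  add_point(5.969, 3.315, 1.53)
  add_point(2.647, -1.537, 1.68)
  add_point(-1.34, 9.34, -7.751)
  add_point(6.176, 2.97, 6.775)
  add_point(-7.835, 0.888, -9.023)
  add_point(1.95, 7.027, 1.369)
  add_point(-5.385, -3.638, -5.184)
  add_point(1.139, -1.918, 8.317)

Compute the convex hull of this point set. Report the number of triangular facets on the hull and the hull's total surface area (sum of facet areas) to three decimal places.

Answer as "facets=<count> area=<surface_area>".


facets=26 area=925.611

Extreme-point indices: [0, 1, 2, 3, 4, 6, 7, 8, 9, 10, 13, 14, 15, 16, 18] — 15 of 19 on the boundary.

Area of each hull facet:
  f1: (p10, p0, p18) → 11.6498
  f2: (p4, p8, p13) → 65.4180
  f3: (p2, p8, p3) → 69.8012
  f4: (p2, p18, p3) → 38.6312
  f5: (p2, p0, p18) → 24.4408
  f6: (p2, p0, p9) → 41.4498
  f7: (p15, p10, p9) → 51.8335
  f8: (p15, p10, p13) → 80.7260
  f9: (p15, p8, p9) → 47.5269
  f10: (p15, p8, p13) → 58.2430
  f11: (p7, p0, p9) → 9.3868
  f12: (p7, p10, p9) → 7.2405
  f13: (p7, p10, p0) → 18.9825
  f14: (p14, p18, p3) → 16.5201
  f15: (p14, p4, p3) → 17.1387
  f16: (p14, p4, p18) → 14.6314
  f17: (p1, p8, p3) → 29.0083
  f18: (p1, p4, p3) → 0.9541
  f19: (p1, p4, p8) → 27.9314
  f20: (p16, p10, p18) → 21.2898
  f21: (p16, p4, p18) → 37.2523
  f22: (p16, p10, p13) → 43.0700
  f23: (p16, p4, p13) → 29.8531
  f24: (p6, p8, p9) → 45.5623
  f25: (p6, p2, p9) → 23.4971
  f26: (p6, p2, p8) → 93.5725
Σ area = 925.611

Euler characteristic 15−39+26 = 2 ✓


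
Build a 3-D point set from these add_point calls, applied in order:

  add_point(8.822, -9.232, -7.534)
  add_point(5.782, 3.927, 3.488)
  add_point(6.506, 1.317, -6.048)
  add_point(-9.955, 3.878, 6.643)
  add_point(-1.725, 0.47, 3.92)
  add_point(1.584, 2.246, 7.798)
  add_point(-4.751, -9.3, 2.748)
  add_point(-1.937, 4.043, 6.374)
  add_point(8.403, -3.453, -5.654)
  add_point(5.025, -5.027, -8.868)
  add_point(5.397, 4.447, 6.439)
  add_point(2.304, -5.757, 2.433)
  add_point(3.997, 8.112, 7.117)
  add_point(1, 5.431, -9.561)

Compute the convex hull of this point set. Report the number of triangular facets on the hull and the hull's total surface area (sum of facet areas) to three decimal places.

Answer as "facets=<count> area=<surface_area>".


12 of the 14 inputs are extreme points: [0, 1, 2, 3, 5, 6, 8, 9, 10, 11, 12, 13].

Facet areas (half cross-product norm):
  f1: (p13, p12, p3) → 121.3525
  f2: (p6, p13, p3) → 135.2710
  f3: (p2, p13, p0) → 33.4950
  f4: (p2, p13, p12) → 57.9497
  f5: (p11, p6, p0) → 45.4207
  f6: (p9, p13, p0) → 12.7320
  f7: (p9, p6, p0) → 45.8648
  f8: (p9, p6, p13) → 88.2852
  f9: (p8, p2, p0) → 7.4283
  f10: (p1, p2, p12) → 16.8540
  f11: (p1, p8, p2) → 25.0177
  f12: (p5, p11, p6) → 36.6109
  f13: (p5, p12, p3) → 36.3168
  f14: (p5, p6, p3) → 76.9314
  f15: (p10, p11, p0) → 65.0319
  f16: (p10, p5, p11) → 21.9340
  f17: (p10, p8, p0) → 28.4022
  f18: (p10, p1, p8) → 8.8004
  f19: (p10, p1, p12) → 5.5883
  f20: (p10, p5, p12) → 9.1279
Σ area = 878.415

Euler characteristic 12−30+20 = 2 ✓

facets=20 area=878.415


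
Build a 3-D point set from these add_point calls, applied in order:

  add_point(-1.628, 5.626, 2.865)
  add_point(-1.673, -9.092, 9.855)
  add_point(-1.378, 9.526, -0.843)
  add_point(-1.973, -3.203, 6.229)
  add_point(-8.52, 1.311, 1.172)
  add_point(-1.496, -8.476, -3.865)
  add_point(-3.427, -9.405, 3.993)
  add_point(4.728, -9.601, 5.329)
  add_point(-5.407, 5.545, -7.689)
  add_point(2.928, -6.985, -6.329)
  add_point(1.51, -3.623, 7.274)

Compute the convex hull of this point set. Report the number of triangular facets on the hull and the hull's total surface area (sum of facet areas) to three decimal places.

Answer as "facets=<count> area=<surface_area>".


facets=16 area=680.663

Points on the hull: [0, 1, 2, 4, 5, 6, 7, 8, 9, 10] (10 of 11).

Triangle areas on the boundary:
  f1: (p8, p2, p4) → 43.0167
  f2: (p5, p8, p4) → 66.0819
  f3: (p9, p5, p7) → 29.4109
  f4: (p9, p5, p8) → 39.1862
  f5: (p9, p2, p7) → 108.0866
  f6: (p9, p8, p2) → 67.0391
  f7: (p10, p2, p7) → 42.2057
  f8: (p10, p1, p7) → 22.5027
  f9: (p6, p5, p7) → 33.5677
  f10: (p6, p1, p7) → 22.7902
  f11: (p6, p5, p4) → 48.3992
  f12: (p6, p1, p4) → 35.6855
  f13: (p0, p10, p2) → 12.9072
  f14: (p0, p10, p1) → 25.7954
  f15: (p0, p2, p4) → 21.5141
  f16: (p0, p1, p4) → 62.4738
Σ area = 680.663

Euler characteristic 10−24+16 = 2 ✓


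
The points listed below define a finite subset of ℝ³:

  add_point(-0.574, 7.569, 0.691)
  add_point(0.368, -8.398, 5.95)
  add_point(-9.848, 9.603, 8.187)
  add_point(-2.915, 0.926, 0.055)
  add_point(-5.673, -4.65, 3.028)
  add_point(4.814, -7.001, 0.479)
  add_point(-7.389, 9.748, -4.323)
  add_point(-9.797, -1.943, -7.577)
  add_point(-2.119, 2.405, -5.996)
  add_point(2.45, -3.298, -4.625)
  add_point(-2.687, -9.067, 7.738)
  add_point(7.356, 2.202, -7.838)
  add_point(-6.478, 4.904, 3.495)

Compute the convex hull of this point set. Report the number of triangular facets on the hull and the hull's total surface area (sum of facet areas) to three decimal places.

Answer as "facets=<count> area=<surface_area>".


Points on the hull: [0, 1, 2, 5, 6, 7, 9, 10, 11] (9 of 13).

Area of each hull facet:
  f1: (p7, p10, p2) → 160.4787
  f2: (p7, p6, p2) → 77.1179
  f3: (p7, p6, p11) → 99.7128
  f4: (p0, p6, p2) → 50.6633
  f5: (p0, p6, p11) → 54.8266
  f6: (p9, p7, p11) → 46.1411
  f7: (p5, p0, p11) → 78.4610
  f8: (p5, p9, p11) → 23.9698
  f9: (p5, p7, p10) → 90.5025
  f10: (p5, p9, p7) → 34.9146
  f11: (p1, p5, p10) → 4.4677
  f12: (p1, p5, p0) → 55.7756
  f13: (p1, p10, p2) → 35.6646
  f14: (p1, p0, p2) → 101.8344
Σ area = 914.531

Euler: V−E+F = 9−21+14 = 2.

facets=14 area=914.531


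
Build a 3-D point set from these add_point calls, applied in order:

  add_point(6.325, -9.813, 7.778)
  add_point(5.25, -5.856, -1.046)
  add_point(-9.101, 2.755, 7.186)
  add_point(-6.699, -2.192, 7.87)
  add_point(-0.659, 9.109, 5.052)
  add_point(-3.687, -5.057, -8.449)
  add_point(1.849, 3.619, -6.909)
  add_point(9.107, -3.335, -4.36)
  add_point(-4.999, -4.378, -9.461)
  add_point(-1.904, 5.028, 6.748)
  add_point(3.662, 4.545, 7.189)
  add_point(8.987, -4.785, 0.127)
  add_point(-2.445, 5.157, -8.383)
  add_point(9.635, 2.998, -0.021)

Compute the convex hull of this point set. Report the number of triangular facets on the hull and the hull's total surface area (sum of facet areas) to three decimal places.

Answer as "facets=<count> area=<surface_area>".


facets=22 area=967.348

Points on the hull: [0, 2, 3, 4, 5, 6, 7, 8, 9, 10, 11, 12, 13] (13 of 14).

Area of each hull facet:
  f1: (p12, p8, p2) → 84.1175
  f2: (p10, p0, p13) → 67.2448
  f3: (p3, p8, p2) → 48.6068
  f4: (p3, p8, p0) → 130.8731
  f5: (p3, p10, p2) → 34.0056
  f6: (p3, p10, p0) → 83.4964
  f7: (p9, p10, p2) → 8.5472
  f8: (p4, p12, p13) → 84.0056
  f9: (p4, p10, p13) → 30.2637
  f10: (p4, p9, p10) → 12.6924
  f11: (p4, p12, p2) → 75.8712
  f12: (p4, p9, p2) → 14.5317
  f13: (p11, p0, p13) → 30.7553
  f14: (p11, p7, p13) → 17.4139
  f15: (p11, p7, p0) → 8.1189
  f16: (p5, p8, p0) → 6.3896
  f17: (p5, p7, p0) → 95.0294
  f18: (p5, p7, p8) → 7.0311
  f19: (p6, p12, p8) → 23.7753
  f20: (p6, p7, p8) → 56.1690
  f21: (p6, p12, p13) → 11.2688
  f22: (p6, p7, p13) → 37.1410
Σ area = 967.348

Euler characteristic 13−33+22 = 2 ✓


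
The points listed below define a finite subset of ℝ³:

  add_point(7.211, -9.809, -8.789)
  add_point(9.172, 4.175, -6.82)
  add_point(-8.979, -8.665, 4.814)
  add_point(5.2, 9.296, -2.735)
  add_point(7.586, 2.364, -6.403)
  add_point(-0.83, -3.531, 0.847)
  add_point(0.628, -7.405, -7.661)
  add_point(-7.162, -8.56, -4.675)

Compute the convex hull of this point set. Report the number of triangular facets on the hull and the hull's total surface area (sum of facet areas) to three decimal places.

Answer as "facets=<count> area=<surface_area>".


Points on the hull: [0, 1, 2, 3, 5, 6, 7] (7 of 8).

Per-facet area ½‖(b−a)×(c−a)‖:
  f1: (p7, p0, p2) → 64.7747
  f2: (p7, p3, p2) → 105.2936
  f3: (p7, p3, p1) → 79.6481
  f4: (p5, p0, p2) → 63.7401
  f5: (p5, p0, p1) → 89.0915
  f6: (p5, p3, p2) → 40.2992
  f7: (p5, p3, p1) → 54.3336
  f8: (p6, p0, p1) → 49.2868
  f9: (p6, p7, p1) → 46.7609
  f10: (p6, p7, p0) → 14.8608
Σ area = 608.089

Check V−E+F: 7 − 15 + 10 = 2.

facets=10 area=608.089


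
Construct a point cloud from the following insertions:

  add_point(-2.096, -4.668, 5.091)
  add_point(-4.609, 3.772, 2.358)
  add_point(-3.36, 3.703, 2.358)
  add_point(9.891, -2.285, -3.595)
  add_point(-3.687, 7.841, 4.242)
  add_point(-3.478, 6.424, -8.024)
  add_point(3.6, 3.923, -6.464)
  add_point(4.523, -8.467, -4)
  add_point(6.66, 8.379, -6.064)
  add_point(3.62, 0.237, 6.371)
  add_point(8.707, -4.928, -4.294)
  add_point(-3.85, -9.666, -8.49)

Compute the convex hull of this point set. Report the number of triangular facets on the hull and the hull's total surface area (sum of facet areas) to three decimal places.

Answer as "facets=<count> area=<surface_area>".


facets=16 area=802.001

Extreme-point indices: [0, 1, 3, 4, 5, 7, 8, 9, 10, 11] — 10 of 12 on the boundary.

Area of each hull facet:
  f1: (p0, p11, p1) → 67.2047
  f2: (p5, p11, p1) → 84.6085
  f3: (p5, p8, p11) → 82.6520
  f4: (p7, p0, p11) → 56.6112
  f5: (p9, p8, p3) → 67.7856
  f6: (p9, p7, p0) → 45.1845
  f7: (p10, p7, p11) → 18.1742
  f8: (p10, p8, p3) → 12.6872
  f9: (p10, p8, p11) → 94.2959
  f10: (p10, p9, p3) → 17.6674
  f11: (p10, p9, p7) → 35.2513
  f12: (p4, p9, p8) → 74.6015
  f13: (p4, p5, p1) → 24.3583
  f14: (p4, p5, p8) → 63.7053
  f15: (p4, p0, p1) → 16.2736
  f16: (p4, p9, p0) → 40.9400
Σ area = 802.001

Euler: V−E+F = 10−24+16 = 2.


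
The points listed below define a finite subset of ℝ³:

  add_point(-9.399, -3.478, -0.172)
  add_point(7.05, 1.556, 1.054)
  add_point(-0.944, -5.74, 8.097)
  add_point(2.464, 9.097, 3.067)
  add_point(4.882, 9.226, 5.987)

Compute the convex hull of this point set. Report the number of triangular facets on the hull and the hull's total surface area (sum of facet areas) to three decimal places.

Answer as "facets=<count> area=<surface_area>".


Hull vertices (5/5): indices [0, 1, 2, 3, 4].

Per-facet area ½‖(b−a)×(c−a)‖:
  f1: (p2, p1, p0) → 77.6575
  f2: (p2, p4, p0) → 97.5129
  f3: (p2, p4, p1) → 60.4881
  f4: (p3, p1, p0) → 76.0719
  f5: (p3, p4, p0) → 26.7875
  f6: (p3, p4, p1) → 17.0388
Σ area = 355.557

Euler characteristic 5−9+6 = 2 ✓

facets=6 area=355.557


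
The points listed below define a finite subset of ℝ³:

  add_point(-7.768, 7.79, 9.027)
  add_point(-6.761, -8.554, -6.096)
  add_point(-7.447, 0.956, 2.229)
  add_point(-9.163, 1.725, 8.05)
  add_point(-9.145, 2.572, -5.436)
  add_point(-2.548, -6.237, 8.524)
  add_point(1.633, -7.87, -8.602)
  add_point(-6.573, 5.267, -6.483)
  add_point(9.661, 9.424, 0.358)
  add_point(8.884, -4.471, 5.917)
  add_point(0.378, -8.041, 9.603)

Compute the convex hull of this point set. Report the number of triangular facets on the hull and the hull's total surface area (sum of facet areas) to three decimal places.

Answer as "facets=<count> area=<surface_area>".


facets=16 area=1158.003

Points on the hull: [0, 1, 3, 4, 5, 6, 7, 8, 9, 10] (10 of 11).

Per-facet area ½‖(b−a)×(c−a)‖:
  f1: (p7, p6, p8) → 137.8078
  f2: (p5, p10, p3) → 7.4505
  f3: (p9, p6, p8) → 123.4584
  f4: (p9, p10, p6) → 81.7303
  f5: (p0, p7, p8) → 134.0895
  f6: (p0, p10, p3) → 37.1533
  f7: (p0, p9, p8) → 140.1491
  f8: (p0, p9, p10) → 88.3173
  f9: (p1, p7, p6) → 60.4532
  f10: (p1, p5, p3) → 79.3191
  f11: (p1, p10, p6) → 75.0755
  f12: (p1, p5, p10) → 25.0111
  f13: (p4, p1, p3) → 77.0056
  f14: (p4, p1, p7) → 18.7670
  f15: (p4, p0, p3) → 42.3728
  f16: (p4, p0, p7) → 29.8428
Σ area = 1158.003

Euler characteristic 10−24+16 = 2 ✓


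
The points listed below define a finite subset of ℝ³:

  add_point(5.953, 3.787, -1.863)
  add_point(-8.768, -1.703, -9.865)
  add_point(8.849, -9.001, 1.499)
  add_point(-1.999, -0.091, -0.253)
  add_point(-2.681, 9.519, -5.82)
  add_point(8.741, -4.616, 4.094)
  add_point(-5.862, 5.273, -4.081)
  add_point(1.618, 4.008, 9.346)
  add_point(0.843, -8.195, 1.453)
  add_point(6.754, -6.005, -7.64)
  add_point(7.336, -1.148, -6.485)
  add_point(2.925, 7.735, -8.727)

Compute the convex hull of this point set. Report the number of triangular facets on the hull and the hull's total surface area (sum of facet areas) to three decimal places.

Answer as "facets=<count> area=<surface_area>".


11 of the 12 inputs are extreme points: [0, 1, 2, 4, 5, 6, 7, 8, 9, 10, 11].

Facet areas (half cross-product norm):
  f1: (p8, p7, p1) → 117.5977
  f2: (p8, p7, p2) → 58.5315
  f3: (p8, p9, p1) → 84.4249
  f4: (p8, p9, p2) → 38.3690
  f5: (p6, p4, p1) → 22.3229
  f6: (p6, p7, p1) → 57.7400
  f7: (p6, p7, p4) → 42.9807
  f8: (p11, p4, p1) → 43.9240
  f9: (p11, p9, p1) → 99.3360
  f10: (p11, p7, p4) → 54.5544
  f11: (p0, p11, p7) → 40.0705
  f12: (p5, p7, p2) → 17.6048
  f13: (p5, p0, p7) → 58.4406
  f14: (p10, p11, p9) → 17.0946
  f15: (p10, p0, p11) → 28.9753
  f16: (p10, p5, p0) → 35.7318
  f17: (p10, p9, p2) → 24.6979
  f18: (p10, p5, p2) → 27.9476
Σ area = 870.344

Check V−E+F: 11 − 27 + 18 = 2.

facets=18 area=870.344


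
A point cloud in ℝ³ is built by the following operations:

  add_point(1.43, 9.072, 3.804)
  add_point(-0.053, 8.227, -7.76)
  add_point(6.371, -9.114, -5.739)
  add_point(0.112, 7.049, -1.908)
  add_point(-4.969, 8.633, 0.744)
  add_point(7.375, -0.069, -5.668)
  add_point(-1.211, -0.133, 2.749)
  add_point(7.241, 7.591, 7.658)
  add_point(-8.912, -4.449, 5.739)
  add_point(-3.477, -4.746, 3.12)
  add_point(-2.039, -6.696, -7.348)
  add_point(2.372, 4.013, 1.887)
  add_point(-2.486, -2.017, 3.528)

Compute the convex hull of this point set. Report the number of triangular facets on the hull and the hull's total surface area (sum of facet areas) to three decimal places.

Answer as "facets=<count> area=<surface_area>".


facets=14 area=849.980

9 of the 13 inputs are extreme points: [0, 1, 2, 4, 5, 7, 8, 9, 10].

Facet areas (half cross-product norm):
  f1: (p7, p1, p5) → 85.1288
  f2: (p7, p1, p0) → 32.5811
  f3: (p4, p1, p0) → 34.8336
  f4: (p4, p7, p8) → 102.3453
  f5: (p4, p7, p0) → 7.5951
  f6: (p4, p10, p8) → 104.0844
  f7: (p4, p10, p1) → 73.9412
  f8: (p2, p7, p5) → 60.5311
  f9: (p2, p10, p8) → 63.0844
  f10: (p2, p1, p5) → 39.0056
  f11: (p2, p10, p1) → 66.2445
  f12: (p9, p7, p8) → 46.5633
  f13: (p9, p2, p8) → 15.8957
  f14: (p9, p2, p7) → 118.1454
Σ area = 849.980

Check V−E+F: 9 − 21 + 14 = 2.


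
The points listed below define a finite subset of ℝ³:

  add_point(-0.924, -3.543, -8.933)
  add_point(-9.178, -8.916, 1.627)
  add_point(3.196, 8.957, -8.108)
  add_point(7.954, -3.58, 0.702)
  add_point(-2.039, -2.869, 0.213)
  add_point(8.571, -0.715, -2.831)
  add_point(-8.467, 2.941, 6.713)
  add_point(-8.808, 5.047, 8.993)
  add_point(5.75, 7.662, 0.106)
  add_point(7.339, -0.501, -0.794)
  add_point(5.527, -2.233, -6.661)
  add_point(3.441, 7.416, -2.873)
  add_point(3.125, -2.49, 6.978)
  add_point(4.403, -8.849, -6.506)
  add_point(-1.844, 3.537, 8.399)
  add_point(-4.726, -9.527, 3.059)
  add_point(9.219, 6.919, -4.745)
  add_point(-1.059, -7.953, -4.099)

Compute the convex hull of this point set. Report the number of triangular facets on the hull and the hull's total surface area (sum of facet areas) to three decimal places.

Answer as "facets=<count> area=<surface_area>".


Points on the hull: [0, 1, 2, 3, 5, 6, 7, 8, 10, 12, 13, 14, 15, 16] (14 of 18).

Facet areas (half cross-product norm):
  f1: (p8, p2, p16) → 21.3986
  f2: (p8, p2, p7) → 72.4465
  f3: (p15, p7, p1) → 37.1934
  f4: (p15, p12, p7) → 78.4911
  f5: (p13, p0, p1) → 56.8156
  f6: (p13, p15, p1) → 28.2633
  f7: (p6, p2, p7) → 28.2437
  f8: (p6, p0, p2) → 118.1350
  f9: (p6, p7, p1) → 8.7806
  f10: (p6, p0, p1) → 92.9537
  f11: (p14, p12, p7) → 17.5953
  f12: (p14, p8, p7) → 34.1847
  f13: (p14, p8, p12) → 45.9208
  f14: (p3, p8, p16) → 33.8422
  f15: (p3, p8, p12) → 44.8369
  f16: (p3, p15, p12) → 44.8663
  f17: (p3, p13, p15) → 61.4365
  f18: (p10, p2, p16) → 35.8061
  f19: (p10, p13, p16) → 10.0749
  f20: (p10, p0, p2) → 40.0742
  f21: (p10, p13, p0) → 22.0384
  f22: (p5, p13, p16) → 26.0533
  f23: (p5, p3, p16) → 10.8521
  f24: (p5, p3, p13) → 21.6710
Σ area = 991.974

Euler characteristic 14−36+24 = 2 ✓

facets=24 area=991.974


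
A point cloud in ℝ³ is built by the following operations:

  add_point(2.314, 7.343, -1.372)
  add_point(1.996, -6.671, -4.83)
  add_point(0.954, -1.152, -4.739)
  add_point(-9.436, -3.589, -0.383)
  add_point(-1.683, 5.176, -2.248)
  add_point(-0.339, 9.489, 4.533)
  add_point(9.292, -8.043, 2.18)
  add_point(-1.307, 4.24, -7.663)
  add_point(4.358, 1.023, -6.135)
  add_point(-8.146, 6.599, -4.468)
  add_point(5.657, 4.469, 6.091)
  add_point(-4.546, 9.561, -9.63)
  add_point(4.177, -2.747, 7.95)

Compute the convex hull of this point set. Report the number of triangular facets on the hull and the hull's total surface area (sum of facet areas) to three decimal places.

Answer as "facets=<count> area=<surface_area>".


Hull vertices (10/13): indices [0, 1, 3, 5, 6, 8, 9, 10, 11, 12].

Per-facet area ½‖(b−a)×(c−a)‖:
  f1: (p12, p6, p3) → 74.2660
  f2: (p5, p12, p3) → 100.1207
  f3: (p1, p6, p3) → 58.0710
  f4: (p1, p11, p3) → 102.4366
  f5: (p9, p11, p3) → 26.3807
  f6: (p9, p5, p3) → 67.7375
  f7: (p9, p5, p11) → 42.3568
  f8: (p0, p5, p11) → 35.0847
  f9: (p8, p1, p6) → 41.6073
  f10: (p8, p1, p11) → 46.1143
  f11: (p8, p0, p11) → 44.4434
  f12: (p10, p0, p5) → 25.7474
  f13: (p10, p12, p6) → 34.1089
  f14: (p10, p5, p12) → 26.2430
  f15: (p10, p8, p6) → 75.3979
  f16: (p10, p8, p0) → 35.0286
Σ area = 835.145

Euler characteristic 10−24+16 = 2 ✓

facets=16 area=835.145


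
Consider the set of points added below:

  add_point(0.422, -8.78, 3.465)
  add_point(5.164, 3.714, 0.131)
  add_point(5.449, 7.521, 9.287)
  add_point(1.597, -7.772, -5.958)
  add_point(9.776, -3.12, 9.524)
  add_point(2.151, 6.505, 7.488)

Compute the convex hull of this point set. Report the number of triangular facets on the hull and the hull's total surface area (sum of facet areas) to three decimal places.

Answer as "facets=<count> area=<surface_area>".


Extreme-point indices: [0, 1, 2, 3, 4, 5] — 6 of 6 on the boundary.

Triangle areas on the boundary:
  f1: (p3, p4, p0) → 56.1602
  f2: (p1, p2, p4) → 53.8835
  f3: (p1, p3, p4) → 84.2063
  f4: (p5, p4, p0) → 76.4113
  f5: (p5, p2, p4) → 22.2725
  f6: (p5, p3, p0) → 75.2233
  f7: (p5, p1, p2) → 16.1059
  f8: (p5, p1, p3) → 46.1826
Σ area = 430.446

Check V−E+F: 6 − 12 + 8 = 2.

facets=8 area=430.446


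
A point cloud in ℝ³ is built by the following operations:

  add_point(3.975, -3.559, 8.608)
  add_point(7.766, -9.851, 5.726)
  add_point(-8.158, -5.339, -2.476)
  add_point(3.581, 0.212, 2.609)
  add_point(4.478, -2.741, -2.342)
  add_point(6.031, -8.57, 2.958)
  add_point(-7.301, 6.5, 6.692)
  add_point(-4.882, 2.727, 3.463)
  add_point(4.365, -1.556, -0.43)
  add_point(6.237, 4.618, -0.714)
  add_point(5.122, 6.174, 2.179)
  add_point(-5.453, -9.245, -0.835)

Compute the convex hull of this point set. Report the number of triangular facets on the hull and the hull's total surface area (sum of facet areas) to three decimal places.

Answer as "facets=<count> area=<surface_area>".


facets=14 area=651.297

Extreme-point indices: [0, 1, 2, 4, 5, 6, 9, 10, 11] — 9 of 12 on the boundary.

Per-facet area ½‖(b−a)×(c−a)‖:
  f1: (p9, p6, p2) → 109.7595
  f2: (p11, p0, p1) → 55.5825
  f3: (p11, p6, p2) → 34.8197
  f4: (p11, p0, p6) → 105.2304
  f5: (p10, p0, p1) → 42.0785
  f6: (p10, p9, p1) → 27.4559
  f7: (p10, p0, p6) → 74.8452
  f8: (p10, p9, p6) → 18.3846
  f9: (p4, p9, p1) → 40.1832
  f10: (p4, p9, p2) → 45.3924
  f11: (p4, p11, p2) → 30.0712
  f12: (p5, p11, p1) → 15.2716
  f13: (p5, p4, p1) → 6.6579
  f14: (p5, p4, p11) → 45.5644
Σ area = 651.297

Euler characteristic 9−21+14 = 2 ✓
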